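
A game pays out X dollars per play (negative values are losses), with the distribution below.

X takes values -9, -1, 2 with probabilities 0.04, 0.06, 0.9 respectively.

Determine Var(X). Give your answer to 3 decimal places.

E[X] = (-9)(0.04) + (-1)(0.06) + (2)(0.9) = 1.38
E[X²] = (-9)²(0.04) + (-1)²(0.06) + (2)²(0.9) = 6.9
Var(X) = E[X²] − (E[X])² = 6.9 − (1.38)² = 4.9956

4.996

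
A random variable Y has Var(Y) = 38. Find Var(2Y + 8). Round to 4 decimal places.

Var(2Y + 8) = (2)²·Var(Y) = 4·38 = 152

152.0000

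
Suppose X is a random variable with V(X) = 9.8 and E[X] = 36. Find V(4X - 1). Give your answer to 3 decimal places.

V(4X - 1) = (4)²·V(X) = 16·9.8 = 156.8

156.800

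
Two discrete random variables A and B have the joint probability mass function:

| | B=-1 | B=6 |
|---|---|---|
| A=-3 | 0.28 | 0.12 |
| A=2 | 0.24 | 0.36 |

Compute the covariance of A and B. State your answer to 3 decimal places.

2.520

E[A] = 0,  E[B] = 2.36
E[AB] = 2.52
Cov(A,B) = E[AB] − E[A]E[B] = 2.52 − (0)(2.36) = 2.52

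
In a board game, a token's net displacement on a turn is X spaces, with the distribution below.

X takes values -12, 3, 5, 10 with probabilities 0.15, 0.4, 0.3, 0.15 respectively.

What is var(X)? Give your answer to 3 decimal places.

E[X] = (-12)(0.15) + (3)(0.4) + (5)(0.3) + (10)(0.15) = 2.4
E[X²] = (-12)²(0.15) + (3)²(0.4) + (5)²(0.3) + (10)²(0.15) = 47.7
var(X) = E[X²] − (E[X])² = 47.7 − (2.4)² = 41.94

41.940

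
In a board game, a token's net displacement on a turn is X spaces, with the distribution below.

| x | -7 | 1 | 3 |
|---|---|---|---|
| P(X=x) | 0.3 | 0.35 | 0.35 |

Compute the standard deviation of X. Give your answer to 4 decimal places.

4.2083

E[X] = (-7)(0.3) + (1)(0.35) + (3)(0.35) = -0.7
E[X²] = (-7)²(0.3) + (1)²(0.35) + (3)²(0.35) = 18.2
var(X) = E[X²] − (E[X])² = 18.2 − (-0.7)² = 17.71
SD(X) = √17.71 ≈ 4.2083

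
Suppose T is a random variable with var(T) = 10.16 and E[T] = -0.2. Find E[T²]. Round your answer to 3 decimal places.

E[T²] = var(T) + (E[T])² = 10.16 + (-0.2)² = 10.2

10.200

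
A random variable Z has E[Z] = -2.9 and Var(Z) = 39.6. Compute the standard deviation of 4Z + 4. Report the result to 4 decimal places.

Var(4Z + 4) = (4)²·39.6 = 633.6
sd(4Z + 4) = √633.6 ≈ 25.1714

25.1714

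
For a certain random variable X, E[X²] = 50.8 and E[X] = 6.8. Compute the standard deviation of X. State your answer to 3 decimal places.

Var(X) = 50.8 − (6.8)² = 4.56
SD(X) = √4.56 ≈ 2.135

2.135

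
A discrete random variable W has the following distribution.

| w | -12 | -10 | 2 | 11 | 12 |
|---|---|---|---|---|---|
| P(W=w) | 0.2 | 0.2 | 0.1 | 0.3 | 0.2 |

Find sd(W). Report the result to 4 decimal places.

E[W] = (-12)(0.2) + (-10)(0.2) + (2)(0.1) + (11)(0.3) + (12)(0.2) = 1.5
E[W²] = (-12)²(0.2) + (-10)²(0.2) + (2)²(0.1) + (11)²(0.3) + (12)²(0.2) = 114.3
Var(W) = E[W²] − (E[W])² = 114.3 − (1.5)² = 112.05
sd(W) = √112.05 ≈ 10.5854

10.5854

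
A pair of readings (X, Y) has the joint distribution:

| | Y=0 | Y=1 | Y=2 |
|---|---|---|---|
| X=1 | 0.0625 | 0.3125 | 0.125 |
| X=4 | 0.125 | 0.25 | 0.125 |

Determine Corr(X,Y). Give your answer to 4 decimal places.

E[X] = 2.5,  E[Y] = 1.0625
E[XY] = 2.5625
cov(X,Y) = E[XY] − E[X]E[Y] = 2.5625 − (2.5)(1.0625) = -0.09375
V(X) = 2.25,  V(Y) = 0.43359375
ρ = -0.09375 / √(2.25·0.43359375) ≈ -0.0949

-0.0949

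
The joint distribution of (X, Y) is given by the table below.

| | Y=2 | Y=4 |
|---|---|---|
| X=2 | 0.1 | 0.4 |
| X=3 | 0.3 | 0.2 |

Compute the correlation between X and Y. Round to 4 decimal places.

-0.4082

E[X] = 2.5,  E[Y] = 3.2
E[XY] = 7.8
Cov(X,Y) = E[XY] − E[X]E[Y] = 7.8 − (2.5)(3.2) = -0.2
var(X) = 0.25,  var(Y) = 0.96
ρ = -0.2 / √(0.25·0.96) ≈ -0.4082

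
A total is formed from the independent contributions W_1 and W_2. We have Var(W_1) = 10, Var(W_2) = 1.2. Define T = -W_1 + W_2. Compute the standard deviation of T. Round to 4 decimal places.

By independence, Var(T) = (-1)²Var(W_1) + (1)²Var(W_2)
= (-1)²·10 + (1)²·1.2 = 11.2
SD(T) = √11.2 ≈ 3.3466

3.3466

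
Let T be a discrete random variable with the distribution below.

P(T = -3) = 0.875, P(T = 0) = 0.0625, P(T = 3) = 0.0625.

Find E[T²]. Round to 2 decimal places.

E[T²] = (-3)²(0.875) + (0)²(0.0625) + (3)²(0.0625) = 8.4375

8.44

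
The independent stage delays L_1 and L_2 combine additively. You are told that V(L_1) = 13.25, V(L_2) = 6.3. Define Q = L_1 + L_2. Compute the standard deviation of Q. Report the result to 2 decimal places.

By independence, V(Q) = (1)²V(L_1) + (1)²V(L_2)
= (1)²·13.25 + (1)²·6.3 = 19.55
sd(Q) = √19.55 ≈ 4.42

4.42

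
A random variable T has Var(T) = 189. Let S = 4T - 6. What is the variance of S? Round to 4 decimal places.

3024.0000

Var(4T - 6) = (4)²·Var(T) = 16·189 = 3024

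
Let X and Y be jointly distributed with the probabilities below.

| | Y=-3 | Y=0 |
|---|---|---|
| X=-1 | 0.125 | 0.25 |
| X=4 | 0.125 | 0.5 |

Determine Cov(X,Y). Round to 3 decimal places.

E[X] = 2.125,  E[Y] = -0.75
E[XY] = -1.125
Cov(X,Y) = E[XY] − E[X]E[Y] = -1.125 − (2.125)(-0.75) = 0.46875

0.469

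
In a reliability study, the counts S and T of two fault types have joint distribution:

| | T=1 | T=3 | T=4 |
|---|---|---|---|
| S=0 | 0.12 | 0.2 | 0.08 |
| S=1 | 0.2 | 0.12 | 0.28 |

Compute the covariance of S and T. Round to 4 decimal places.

E[S] = 0.6,  E[T] = 2.72
E[ST] = 1.68
Cov(S,T) = E[ST] − E[S]E[T] = 1.68 − (0.6)(2.72) = 0.048

0.0480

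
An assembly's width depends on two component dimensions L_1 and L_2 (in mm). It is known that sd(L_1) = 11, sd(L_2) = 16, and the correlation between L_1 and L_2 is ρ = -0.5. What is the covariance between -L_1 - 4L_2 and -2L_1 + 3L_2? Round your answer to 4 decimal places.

-3270.0000

V(L_1) = (11)² = 121;  V(L_2) = (16)² = 256
cov(L_1,L_2) = ρ·sd(L_1)·sd(L_2) = -0.5·11·16 = -88
cov(-L_1 - 4L_2, -2L_1 + 3L_2) = (-1)(-2)V(L_1) + (-4)(3)V(L_2) + [(-1)(3) + (-4)(-2)]cov(L_1,L_2)
= 2·121 + -12·256 + 5·-88 = -3270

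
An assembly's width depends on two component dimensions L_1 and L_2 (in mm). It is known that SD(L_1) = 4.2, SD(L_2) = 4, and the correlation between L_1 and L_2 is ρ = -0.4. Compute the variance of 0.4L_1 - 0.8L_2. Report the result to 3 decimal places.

var(L_1) = (4.2)² = 17.64;  var(L_2) = (4)² = 16
Cov(L_1,L_2) = ρ·SD(L_1)·SD(L_2) = -0.4·4.2·4 = -6.72
var(0.4L_1 - 0.8L_2) = (0.4)²·var(L_1) + (-0.8)²·var(L_2) + 2·(0.4)·(-0.8)·Cov(L_1,L_2)
= 0.16·17.64 + 0.64·16 + -0.64·-6.72 = 17.3632

17.363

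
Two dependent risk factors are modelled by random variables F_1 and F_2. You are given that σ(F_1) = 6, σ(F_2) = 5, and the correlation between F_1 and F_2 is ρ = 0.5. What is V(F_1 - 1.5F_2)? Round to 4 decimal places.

V(F_1) = (6)² = 36;  V(F_2) = (5)² = 25
Cov(F_1,F_2) = ρ·σ(F_1)·σ(F_2) = 0.5·6·5 = 15
V(F_1 - 1.5F_2) = (1)²·V(F_1) + (-1.5)²·V(F_2) + 2·(1)·(-1.5)·Cov(F_1,F_2)
= 1·36 + 2.25·25 + -3·15 = 47.25

47.2500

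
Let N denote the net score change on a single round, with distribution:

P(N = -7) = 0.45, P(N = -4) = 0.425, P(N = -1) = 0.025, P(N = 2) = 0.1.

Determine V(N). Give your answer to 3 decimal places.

7.419

E[N] = (-7)(0.45) + (-4)(0.425) + (-1)(0.025) + (2)(0.1) = -4.675
E[N²] = (-7)²(0.45) + (-4)²(0.425) + (-1)²(0.025) + (2)²(0.1) = 29.275
V(N) = E[N²] − (E[N])² = 29.275 − (-4.675)² = 7.419375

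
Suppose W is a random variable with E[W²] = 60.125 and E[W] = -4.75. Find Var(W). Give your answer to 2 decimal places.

Var(W) = 60.125 − (-4.75)² = 37.5625

37.56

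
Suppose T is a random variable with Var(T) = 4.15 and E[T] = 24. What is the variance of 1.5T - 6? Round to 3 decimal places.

9.338

Var(1.5T - 6) = (1.5)²·Var(T) = 2.25·4.15 = 9.3375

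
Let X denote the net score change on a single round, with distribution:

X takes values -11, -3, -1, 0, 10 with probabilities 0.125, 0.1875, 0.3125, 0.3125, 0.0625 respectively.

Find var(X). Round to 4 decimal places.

20.7344

E[X] = (-11)(0.125) + (-3)(0.1875) + (-1)(0.3125) + (0)(0.3125) + (10)(0.0625) = -1.625
E[X²] = (-11)²(0.125) + (-3)²(0.1875) + (-1)²(0.3125) + (0)²(0.3125) + (10)²(0.0625) = 23.375
var(X) = E[X²] − (E[X])² = 23.375 − (-1.625)² = 20.734375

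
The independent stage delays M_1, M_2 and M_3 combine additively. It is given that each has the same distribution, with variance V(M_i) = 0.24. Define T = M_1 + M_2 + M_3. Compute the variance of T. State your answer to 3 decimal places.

By independence, V(T) = (1)²V(M_1) + (1)²V(M_2) + (1)²V(M_3)
= (1)²·0.24 + (1)²·0.24 + (1)²·0.24 = 0.72

0.720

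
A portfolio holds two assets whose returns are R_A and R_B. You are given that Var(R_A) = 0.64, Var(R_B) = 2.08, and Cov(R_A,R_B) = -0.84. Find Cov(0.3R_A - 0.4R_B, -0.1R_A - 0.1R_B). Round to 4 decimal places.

0.0556

Cov(0.3R_A - 0.4R_B, -0.1R_A - 0.1R_B) = (0.3)(-0.1)Var(R_A) + (-0.4)(-0.1)Var(R_B) + [(0.3)(-0.1) + (-0.4)(-0.1)]Cov(R_A,R_B)
= -0.03·0.64 + 0.04·2.08 + 0.01·-0.84 = 0.0556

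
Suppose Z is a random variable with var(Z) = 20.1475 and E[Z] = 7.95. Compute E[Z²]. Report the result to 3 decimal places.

83.350

E[Z²] = var(Z) + (E[Z])² = 20.1475 + (7.95)² = 83.35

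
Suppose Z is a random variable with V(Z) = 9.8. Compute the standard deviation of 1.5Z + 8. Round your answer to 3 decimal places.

V(1.5Z + 8) = (1.5)²·9.8 = 22.05
SD(1.5Z + 8) = √22.05 ≈ 4.696

4.696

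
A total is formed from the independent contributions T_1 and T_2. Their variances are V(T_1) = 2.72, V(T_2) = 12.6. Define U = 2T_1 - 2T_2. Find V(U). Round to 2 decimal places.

By independence, V(U) = (2)²V(T_1) + (-2)²V(T_2)
= (2)²·2.72 + (-2)²·12.6 = 61.28

61.28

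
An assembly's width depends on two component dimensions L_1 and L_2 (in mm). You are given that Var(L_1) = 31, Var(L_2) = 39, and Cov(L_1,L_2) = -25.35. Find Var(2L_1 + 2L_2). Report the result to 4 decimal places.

77.2000

Var(2L_1 + 2L_2) = (2)²·Var(L_1) + (2)²·Var(L_2) + 2·(2)·(2)·Cov(L_1,L_2)
= 4·31 + 4·39 + 8·-25.35 = 77.2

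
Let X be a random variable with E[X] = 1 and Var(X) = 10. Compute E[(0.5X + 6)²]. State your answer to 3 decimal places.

E[0.5X + 6] = 0.5·1 + 6 = 6.5
Var(0.5X + 6) = (0.5)²·10 = 2.5
E[(0.5X + 6)²] = Var((0.5X + 6)) + (E[(0.5X + 6)])² = 2.5 + (6.5)² = 44.75

44.750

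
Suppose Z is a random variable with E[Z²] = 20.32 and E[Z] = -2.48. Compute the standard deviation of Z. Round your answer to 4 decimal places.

Var(Z) = 20.32 − (-2.48)² = 14.1696
sd(Z) = √14.1696 ≈ 3.7643

3.7643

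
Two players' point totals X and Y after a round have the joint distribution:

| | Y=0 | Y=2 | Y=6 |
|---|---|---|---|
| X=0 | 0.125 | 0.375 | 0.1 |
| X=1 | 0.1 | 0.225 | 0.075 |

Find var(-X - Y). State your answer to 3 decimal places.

3.878

E[X] = 0.4,  E[Y] = 2.25,  E[XY] = 0.9
var(X) = 0.4 − (0.4)² = 0.24;  var(Y) = 8.7 − (2.25)² = 3.6375
Cov(X,Y) = 0.9 − (0.4)(2.25) = 0
var(-X - Y) = (-1)²·0.24 + (-1)²·3.6375 + 2·(-1)·(-1)·0 = 3.8775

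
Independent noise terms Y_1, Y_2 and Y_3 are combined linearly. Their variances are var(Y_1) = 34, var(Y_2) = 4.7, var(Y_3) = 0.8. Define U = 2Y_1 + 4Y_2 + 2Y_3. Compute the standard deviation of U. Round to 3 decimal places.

14.642

By independence, var(U) = (2)²var(Y_1) + (4)²var(Y_2) + (2)²var(Y_3)
= (2)²·34 + (4)²·4.7 + (2)²·0.8 = 214.4
σ(U) = √214.4 ≈ 14.642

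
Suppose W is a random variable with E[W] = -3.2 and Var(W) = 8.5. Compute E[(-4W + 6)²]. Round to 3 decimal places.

E[-4W + 6] = -4·-3.2 + 6 = 18.8
Var(-4W + 6) = (-4)²·8.5 = 136
E[(-4W + 6)²] = Var((-4W + 6)) + (E[(-4W + 6)])² = 136 + (18.8)² = 489.44

489.440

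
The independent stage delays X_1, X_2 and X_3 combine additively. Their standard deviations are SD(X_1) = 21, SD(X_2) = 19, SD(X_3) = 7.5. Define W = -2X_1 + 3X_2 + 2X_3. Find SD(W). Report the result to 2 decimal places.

Var(X_1) = 441, Var(X_2) = 361, Var(X_3) = 56.25
By independence, Var(W) = (-2)²Var(X_1) + (3)²Var(X_2) + (2)²Var(X_3)
= (-2)²·441 + (3)²·361 + (2)²·56.25 = 5238
SD(W) = √5238 ≈ 72.37

72.37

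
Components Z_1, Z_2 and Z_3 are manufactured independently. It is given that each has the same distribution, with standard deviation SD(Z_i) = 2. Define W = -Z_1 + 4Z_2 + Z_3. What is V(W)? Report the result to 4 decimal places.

V(Z_i) = (2)² = 4
By independence, V(W) = (-1)²V(Z_1) + (4)²V(Z_2) + (1)²V(Z_3)
= (-1)²·4 + (4)²·4 + (1)²·4 = 72

72.0000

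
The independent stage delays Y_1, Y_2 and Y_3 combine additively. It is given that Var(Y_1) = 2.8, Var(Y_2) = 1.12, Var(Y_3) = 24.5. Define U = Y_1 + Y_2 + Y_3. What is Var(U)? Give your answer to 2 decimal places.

28.42

By independence, Var(U) = (1)²Var(Y_1) + (1)²Var(Y_2) + (1)²Var(Y_3)
= (1)²·2.8 + (1)²·1.12 + (1)²·24.5 = 28.42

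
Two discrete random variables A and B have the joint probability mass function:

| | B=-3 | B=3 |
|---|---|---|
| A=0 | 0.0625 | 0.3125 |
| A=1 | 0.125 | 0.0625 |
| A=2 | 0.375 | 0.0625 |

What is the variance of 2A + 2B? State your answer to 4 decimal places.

25.3594

E[A] = 1.0625,  E[B] = -0.375,  E[AB] = -2.0625
var(A) = 1.9375 − (1.0625)² = 0.80859375;  var(B) = 9 − (-0.375)² = 8.859375
Cov(A,B) = -2.0625 − (1.0625)(-0.375) = -1.6640625
var(2A + 2B) = (2)²·0.80859375 + (2)²·8.859375 + 2·(2)·(2)·-1.6640625 = 25.359375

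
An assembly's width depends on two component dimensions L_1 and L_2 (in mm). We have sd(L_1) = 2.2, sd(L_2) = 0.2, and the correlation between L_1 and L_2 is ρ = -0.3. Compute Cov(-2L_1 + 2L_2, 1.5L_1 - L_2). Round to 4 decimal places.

V(L_1) = (2.2)² = 4.84;  V(L_2) = (0.2)² = 0.04
Cov(L_1,L_2) = ρ·sd(L_1)·sd(L_2) = -0.3·2.2·0.2 = -0.132
Cov(-2L_1 + 2L_2, 1.5L_1 - L_2) = (-2)(1.5)V(L_1) + (2)(-1)V(L_2) + [(-2)(-1) + (2)(1.5)]Cov(L_1,L_2)
= -3·4.84 + -2·0.04 + 5·-0.132 = -15.26

-15.2600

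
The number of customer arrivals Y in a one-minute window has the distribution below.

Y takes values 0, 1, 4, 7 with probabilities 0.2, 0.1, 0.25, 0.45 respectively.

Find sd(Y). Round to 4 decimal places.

2.8439

E[Y] = (0)(0.2) + (1)(0.1) + (4)(0.25) + (7)(0.45) = 4.25
E[Y²] = (0)²(0.2) + (1)²(0.1) + (4)²(0.25) + (7)²(0.45) = 26.15
var(Y) = E[Y²] − (E[Y])² = 26.15 − (4.25)² = 8.0875
sd(Y) = √8.0875 ≈ 2.8439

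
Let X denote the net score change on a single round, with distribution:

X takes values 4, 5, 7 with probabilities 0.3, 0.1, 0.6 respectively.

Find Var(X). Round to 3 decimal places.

E[X] = (4)(0.3) + (5)(0.1) + (7)(0.6) = 5.9
E[X²] = (4)²(0.3) + (5)²(0.1) + (7)²(0.6) = 36.7
Var(X) = E[X²] − (E[X])² = 36.7 − (5.9)² = 1.89

1.890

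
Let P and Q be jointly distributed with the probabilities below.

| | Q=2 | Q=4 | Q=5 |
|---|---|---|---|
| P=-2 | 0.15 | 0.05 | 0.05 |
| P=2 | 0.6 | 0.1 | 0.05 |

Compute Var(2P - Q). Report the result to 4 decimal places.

E[P] = 1,  E[Q] = 2.6,  E[PQ] = 2.2
Var(P) = 4 − (1)² = 3;  Var(Q) = 7.9 − (2.6)² = 1.14
Cov(P,Q) = 2.2 − (1)(2.6) = -0.4
Var(2P - Q) = (2)²·3 + (-1)²·1.14 + 2·(2)·(-1)·-0.4 = 14.74

14.7400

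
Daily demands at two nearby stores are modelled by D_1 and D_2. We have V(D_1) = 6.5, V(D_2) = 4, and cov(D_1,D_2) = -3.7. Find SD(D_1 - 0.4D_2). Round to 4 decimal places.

3.1780

V(D_1 - 0.4D_2) = (1)²·V(D_1) + (-0.4)²·V(D_2) + 2·(1)·(-0.4)·cov(D_1,D_2)
= 1·6.5 + 0.16·4 + -0.8·-3.7 = 10.1
SD(D_1 - 0.4D_2) = √10.1 ≈ 3.1780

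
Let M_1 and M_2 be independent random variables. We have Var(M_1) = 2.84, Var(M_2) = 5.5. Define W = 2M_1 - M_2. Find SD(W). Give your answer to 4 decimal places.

By independence, Var(W) = (2)²Var(M_1) + (-1)²Var(M_2)
= (2)²·2.84 + (-1)²·5.5 = 16.86
SD(W) = √16.86 ≈ 4.1061

4.1061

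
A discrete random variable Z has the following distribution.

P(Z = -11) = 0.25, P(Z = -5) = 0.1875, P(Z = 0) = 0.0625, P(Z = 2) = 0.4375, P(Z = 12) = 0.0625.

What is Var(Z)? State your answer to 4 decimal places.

E[Z] = (-11)(0.25) + (-5)(0.1875) + (0)(0.0625) + (2)(0.4375) + (12)(0.0625) = -2.0625
E[Z²] = (-11)²(0.25) + (-5)²(0.1875) + (0)²(0.0625) + (2)²(0.4375) + (12)²(0.0625) = 45.6875
Var(Z) = E[Z²] − (E[Z])² = 45.6875 − (-2.0625)² = 41.43359375

41.4336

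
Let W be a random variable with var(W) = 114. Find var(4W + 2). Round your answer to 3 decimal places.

var(4W + 2) = (4)²·var(W) = 16·114 = 1824

1824.000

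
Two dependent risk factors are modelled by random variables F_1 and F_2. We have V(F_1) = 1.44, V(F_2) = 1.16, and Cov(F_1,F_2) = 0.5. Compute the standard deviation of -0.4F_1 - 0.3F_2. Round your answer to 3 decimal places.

0.674

V(-0.4F_1 - 0.3F_2) = (-0.4)²·V(F_1) + (-0.3)²·V(F_2) + 2·(-0.4)·(-0.3)·Cov(F_1,F_2)
= 0.16·1.44 + 0.09·1.16 + 0.24·0.5 = 0.4548
σ(-0.4F_1 - 0.3F_2) = √0.4548 ≈ 0.674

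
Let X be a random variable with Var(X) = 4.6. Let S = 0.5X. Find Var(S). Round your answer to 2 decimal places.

1.15

Var(0.5X) = (0.5)²·Var(X) = 0.25·4.6 = 1.15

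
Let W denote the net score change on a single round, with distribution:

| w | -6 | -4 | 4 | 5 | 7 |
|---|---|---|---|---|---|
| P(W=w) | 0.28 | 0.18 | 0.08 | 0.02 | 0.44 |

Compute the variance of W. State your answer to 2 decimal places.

E[W] = (-6)(0.28) + (-4)(0.18) + (4)(0.08) + (5)(0.02) + (7)(0.44) = 1.1
E[W²] = (-6)²(0.28) + (-4)²(0.18) + (4)²(0.08) + (5)²(0.02) + (7)²(0.44) = 36.3
Var(W) = E[W²] − (E[W])² = 36.3 − (1.1)² = 35.09

35.09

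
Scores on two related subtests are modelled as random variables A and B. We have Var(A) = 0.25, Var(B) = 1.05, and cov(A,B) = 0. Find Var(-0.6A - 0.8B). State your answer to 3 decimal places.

Var(-0.6A - 0.8B) = (-0.6)²·Var(A) + (-0.8)²·Var(B) + 2·(-0.6)·(-0.8)·cov(A,B)
= 0.36·0.25 + 0.64·1.05 + 0.96·0 = 0.762

0.762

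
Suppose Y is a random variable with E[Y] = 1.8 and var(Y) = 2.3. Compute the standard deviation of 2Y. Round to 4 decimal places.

var(2Y) = (2)²·2.3 = 9.2
SD(2Y) = √9.2 ≈ 3.0332

3.0332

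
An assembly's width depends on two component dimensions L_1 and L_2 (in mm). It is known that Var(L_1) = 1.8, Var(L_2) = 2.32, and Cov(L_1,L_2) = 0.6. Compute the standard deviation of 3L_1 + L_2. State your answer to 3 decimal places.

4.703

Var(3L_1 + L_2) = (3)²·Var(L_1) + (1)²·Var(L_2) + 2·(3)·(1)·Cov(L_1,L_2)
= 9·1.8 + 1·2.32 + 6·0.6 = 22.12
σ(3L_1 + L_2) = √22.12 ≈ 4.703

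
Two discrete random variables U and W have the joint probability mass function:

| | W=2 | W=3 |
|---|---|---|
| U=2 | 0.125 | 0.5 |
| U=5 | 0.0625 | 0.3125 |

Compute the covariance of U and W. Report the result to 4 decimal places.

0.0234

E[U] = 3.125,  E[W] = 2.8125
E[UW] = 8.8125
Cov(U,W) = E[UW] − E[U]E[W] = 8.8125 − (3.125)(2.8125) = 0.0234375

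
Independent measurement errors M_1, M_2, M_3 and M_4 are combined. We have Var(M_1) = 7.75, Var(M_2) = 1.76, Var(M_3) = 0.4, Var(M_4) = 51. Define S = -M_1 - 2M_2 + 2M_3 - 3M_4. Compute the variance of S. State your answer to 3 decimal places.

By independence, Var(S) = (-1)²Var(M_1) + (-2)²Var(M_2) + (2)²Var(M_3) + (-3)²Var(M_4)
= (-1)²·7.75 + (-2)²·1.76 + (2)²·0.4 + (-3)²·51 = 475.39

475.390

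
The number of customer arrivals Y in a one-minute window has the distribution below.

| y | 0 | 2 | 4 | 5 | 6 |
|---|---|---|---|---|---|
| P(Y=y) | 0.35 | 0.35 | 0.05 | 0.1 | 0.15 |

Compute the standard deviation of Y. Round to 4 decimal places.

2.1932

E[Y] = (0)(0.35) + (2)(0.35) + (4)(0.05) + (5)(0.1) + (6)(0.15) = 2.3
E[Y²] = (0)²(0.35) + (2)²(0.35) + (4)²(0.05) + (5)²(0.1) + (6)²(0.15) = 10.1
V(Y) = E[Y²] − (E[Y])² = 10.1 − (2.3)² = 4.81
SD(Y) = √4.81 ≈ 2.1932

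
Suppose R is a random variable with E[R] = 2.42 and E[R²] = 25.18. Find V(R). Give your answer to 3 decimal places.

V(R) = 25.18 − (2.42)² = 19.3236

19.324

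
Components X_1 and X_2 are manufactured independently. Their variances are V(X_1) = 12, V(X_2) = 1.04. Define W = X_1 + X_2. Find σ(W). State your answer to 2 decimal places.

By independence, V(W) = (1)²V(X_1) + (1)²V(X_2)
= (1)²·12 + (1)²·1.04 = 13.04
σ(W) = √13.04 ≈ 3.61

3.61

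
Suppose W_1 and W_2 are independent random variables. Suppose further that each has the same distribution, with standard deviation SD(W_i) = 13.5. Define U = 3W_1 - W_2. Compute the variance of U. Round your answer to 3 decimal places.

1822.500

V(W_i) = (13.5)² = 182.25
By independence, V(U) = (3)²V(W_1) + (-1)²V(W_2)
= (3)²·182.25 + (-1)²·182.25 = 1822.5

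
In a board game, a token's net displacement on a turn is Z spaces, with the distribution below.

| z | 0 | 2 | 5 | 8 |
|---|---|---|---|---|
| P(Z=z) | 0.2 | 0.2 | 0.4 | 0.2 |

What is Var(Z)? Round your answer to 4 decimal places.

E[Z] = (0)(0.2) + (2)(0.2) + (5)(0.4) + (8)(0.2) = 4
E[Z²] = (0)²(0.2) + (2)²(0.2) + (5)²(0.4) + (8)²(0.2) = 23.6
Var(Z) = E[Z²] − (E[Z])² = 23.6 − (4)² = 7.6

7.6000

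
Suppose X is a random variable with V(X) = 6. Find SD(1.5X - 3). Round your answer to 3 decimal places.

V(1.5X - 3) = (1.5)²·6 = 13.5
SD(1.5X - 3) = √13.5 ≈ 3.674

3.674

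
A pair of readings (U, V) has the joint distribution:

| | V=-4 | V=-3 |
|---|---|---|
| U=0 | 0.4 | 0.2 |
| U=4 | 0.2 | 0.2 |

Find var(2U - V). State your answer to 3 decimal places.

14.960

E[U] = 1.6,  E[V] = -3.6,  E[UV] = -5.6
var(U) = 6.4 − (1.6)² = 3.84;  var(V) = 13.2 − (-3.6)² = 0.24
cov(U,V) = -5.6 − (1.6)(-3.6) = 0.16
var(2U - V) = (2)²·3.84 + (-1)²·0.24 + 2·(2)·(-1)·0.16 = 14.96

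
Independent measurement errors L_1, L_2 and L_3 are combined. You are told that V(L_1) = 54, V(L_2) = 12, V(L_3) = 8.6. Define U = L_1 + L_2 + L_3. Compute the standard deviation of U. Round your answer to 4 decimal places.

By independence, V(U) = (1)²V(L_1) + (1)²V(L_2) + (1)²V(L_3)
= (1)²·54 + (1)²·12 + (1)²·8.6 = 74.6
SD(U) = √74.6 ≈ 8.6371

8.6371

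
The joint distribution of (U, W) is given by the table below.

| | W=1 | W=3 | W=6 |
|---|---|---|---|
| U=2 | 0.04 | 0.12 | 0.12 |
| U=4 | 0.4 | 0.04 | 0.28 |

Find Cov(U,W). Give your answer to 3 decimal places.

-0.381

E[U] = 3.44,  E[W] = 3.32
E[UW] = 11.04
Cov(U,W) = E[UW] − E[U]E[W] = 11.04 − (3.44)(3.32) = -0.3808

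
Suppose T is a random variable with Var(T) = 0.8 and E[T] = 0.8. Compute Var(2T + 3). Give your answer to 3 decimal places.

3.200

Var(2T + 3) = (2)²·Var(T) = 4·0.8 = 3.2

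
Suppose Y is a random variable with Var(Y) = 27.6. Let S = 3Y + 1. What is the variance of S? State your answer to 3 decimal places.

248.400

Var(3Y + 1) = (3)²·Var(Y) = 9·27.6 = 248.4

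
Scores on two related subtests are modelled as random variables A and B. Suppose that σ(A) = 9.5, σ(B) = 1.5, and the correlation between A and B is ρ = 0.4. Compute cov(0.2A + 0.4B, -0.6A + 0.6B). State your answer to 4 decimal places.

-10.9740

V(A) = (9.5)² = 90.25;  V(B) = (1.5)² = 2.25
cov(A,B) = ρ·σ(A)·σ(B) = 0.4·9.5·1.5 = 5.7
cov(0.2A + 0.4B, -0.6A + 0.6B) = (0.2)(-0.6)V(A) + (0.4)(0.6)V(B) + [(0.2)(0.6) + (0.4)(-0.6)]cov(A,B)
= -0.12·90.25 + 0.24·2.25 + -0.12·5.7 = -10.974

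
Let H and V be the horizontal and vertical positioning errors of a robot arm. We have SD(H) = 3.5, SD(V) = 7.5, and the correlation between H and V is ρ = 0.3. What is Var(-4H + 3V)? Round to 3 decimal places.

513.250

Var(H) = (3.5)² = 12.25;  Var(V) = (7.5)² = 56.25
cov(H,V) = ρ·SD(H)·SD(V) = 0.3·3.5·7.5 = 7.875
Var(-4H + 3V) = (-4)²·Var(H) + (3)²·Var(V) + 2·(-4)·(3)·cov(H,V)
= 16·12.25 + 9·56.25 + -24·7.875 = 513.25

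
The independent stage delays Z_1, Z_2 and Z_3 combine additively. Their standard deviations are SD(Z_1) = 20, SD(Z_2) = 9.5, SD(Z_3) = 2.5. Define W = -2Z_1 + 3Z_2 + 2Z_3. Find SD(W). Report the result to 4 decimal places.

var(Z_1) = 400, var(Z_2) = 90.25, var(Z_3) = 6.25
By independence, var(W) = (-2)²var(Z_1) + (3)²var(Z_2) + (2)²var(Z_3)
= (-2)²·400 + (3)²·90.25 + (2)²·6.25 = 2437.25
SD(W) = √2437.25 ≈ 49.3685

49.3685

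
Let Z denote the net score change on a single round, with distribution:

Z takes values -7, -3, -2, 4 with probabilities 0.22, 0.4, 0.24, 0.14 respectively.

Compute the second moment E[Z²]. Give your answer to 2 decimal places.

17.58

E[Z²] = (-7)²(0.22) + (-3)²(0.4) + (-2)²(0.24) + (4)²(0.14) = 17.58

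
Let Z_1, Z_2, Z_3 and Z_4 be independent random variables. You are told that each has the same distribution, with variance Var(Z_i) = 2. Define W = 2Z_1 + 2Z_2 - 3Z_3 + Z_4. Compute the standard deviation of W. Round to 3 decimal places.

By independence, Var(W) = (2)²Var(Z_1) + (2)²Var(Z_2) + (-3)²Var(Z_3) + (1)²Var(Z_4)
= (2)²·2 + (2)²·2 + (-3)²·2 + (1)²·2 = 36
SD(W) = √36 ≈ 6.000

6.000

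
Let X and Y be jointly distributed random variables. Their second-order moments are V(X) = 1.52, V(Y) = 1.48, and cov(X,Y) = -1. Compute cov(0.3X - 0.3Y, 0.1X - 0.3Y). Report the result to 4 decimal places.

cov(0.3X - 0.3Y, 0.1X - 0.3Y) = (0.3)(0.1)V(X) + (-0.3)(-0.3)V(Y) + [(0.3)(-0.3) + (-0.3)(0.1)]cov(X,Y)
= 0.03·1.52 + 0.09·1.48 + -0.12·-1 = 0.2988

0.2988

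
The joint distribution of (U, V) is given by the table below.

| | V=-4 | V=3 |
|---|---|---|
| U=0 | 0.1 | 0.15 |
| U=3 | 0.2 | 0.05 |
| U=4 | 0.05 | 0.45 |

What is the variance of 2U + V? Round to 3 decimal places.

E[U] = 2.75,  E[V] = 0.55,  E[UV] = 2.65
var(U) = 10.25 − (2.75)² = 2.6875;  var(V) = 11.45 − (0.55)² = 11.1475
cov(U,V) = 2.65 − (2.75)(0.55) = 1.1375
var(2U + V) = (2)²·2.6875 + (1)²·11.1475 + 2·(2)·(1)·1.1375 = 26.4475

26.448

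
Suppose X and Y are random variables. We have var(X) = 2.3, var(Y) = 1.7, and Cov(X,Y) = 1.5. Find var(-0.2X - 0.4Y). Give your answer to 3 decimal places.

0.604

var(-0.2X - 0.4Y) = (-0.2)²·var(X) + (-0.4)²·var(Y) + 2·(-0.2)·(-0.4)·Cov(X,Y)
= 0.04·2.3 + 0.16·1.7 + 0.16·1.5 = 0.604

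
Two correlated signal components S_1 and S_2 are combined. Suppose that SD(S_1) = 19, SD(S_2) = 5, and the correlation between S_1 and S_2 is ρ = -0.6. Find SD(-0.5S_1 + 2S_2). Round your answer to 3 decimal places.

Var(S_1) = (19)² = 361;  Var(S_2) = (5)² = 25
cov(S_1,S_2) = ρ·SD(S_1)·SD(S_2) = -0.6·19·5 = -57
Var(-0.5S_1 + 2S_2) = (-0.5)²·Var(S_1) + (2)²·Var(S_2) + 2·(-0.5)·(2)·cov(S_1,S_2)
= 0.25·361 + 4·25 + -2·-57 = 304.25
SD(-0.5S_1 + 2S_2) = √304.25 ≈ 17.443

17.443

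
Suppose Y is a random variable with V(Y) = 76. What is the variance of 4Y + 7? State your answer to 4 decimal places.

V(4Y + 7) = (4)²·V(Y) = 16·76 = 1216

1216.0000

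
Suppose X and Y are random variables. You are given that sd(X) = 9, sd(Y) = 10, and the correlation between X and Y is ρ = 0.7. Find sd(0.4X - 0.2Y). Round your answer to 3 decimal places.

Var(X) = (9)² = 81;  Var(Y) = (10)² = 100
cov(X,Y) = ρ·sd(X)·sd(Y) = 0.7·9·10 = 63
Var(0.4X - 0.2Y) = (0.4)²·Var(X) + (-0.2)²·Var(Y) + 2·(0.4)·(-0.2)·cov(X,Y)
= 0.16·81 + 0.04·100 + -0.16·63 = 6.88
sd(0.4X - 0.2Y) = √6.88 ≈ 2.623

2.623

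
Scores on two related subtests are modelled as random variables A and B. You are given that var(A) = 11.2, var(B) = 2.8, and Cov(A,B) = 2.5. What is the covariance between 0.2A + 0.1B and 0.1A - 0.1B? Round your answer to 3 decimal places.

0.171

Cov(0.2A + 0.1B, 0.1A - 0.1B) = (0.2)(0.1)var(A) + (0.1)(-0.1)var(B) + [(0.2)(-0.1) + (0.1)(0.1)]Cov(A,B)
= 0.02·11.2 + -0.01·2.8 + -0.01·2.5 = 0.171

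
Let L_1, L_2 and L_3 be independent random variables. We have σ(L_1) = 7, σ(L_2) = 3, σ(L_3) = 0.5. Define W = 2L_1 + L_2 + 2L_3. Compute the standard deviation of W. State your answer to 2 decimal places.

14.35

var(L_1) = 49, var(L_2) = 9, var(L_3) = 0.25
By independence, var(W) = (2)²var(L_1) + (1)²var(L_2) + (2)²var(L_3)
= (2)²·49 + (1)²·9 + (2)²·0.25 = 206
σ(W) = √206 ≈ 14.35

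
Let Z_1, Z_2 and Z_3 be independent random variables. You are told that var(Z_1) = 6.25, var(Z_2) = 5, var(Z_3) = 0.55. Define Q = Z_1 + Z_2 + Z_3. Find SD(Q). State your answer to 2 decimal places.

3.44

By independence, var(Q) = (1)²var(Z_1) + (1)²var(Z_2) + (1)²var(Z_3)
= (1)²·6.25 + (1)²·5 + (1)²·0.55 = 11.8
SD(Q) = √11.8 ≈ 3.44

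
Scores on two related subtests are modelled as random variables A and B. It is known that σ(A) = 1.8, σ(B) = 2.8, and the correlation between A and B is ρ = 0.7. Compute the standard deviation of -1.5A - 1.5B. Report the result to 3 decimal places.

6.388

Var(A) = (1.8)² = 3.24;  Var(B) = (2.8)² = 7.84
Cov(A,B) = ρ·σ(A)·σ(B) = 0.7·1.8·2.8 = 3.528
Var(-1.5A - 1.5B) = (-1.5)²·Var(A) + (-1.5)²·Var(B) + 2·(-1.5)·(-1.5)·Cov(A,B)
= 2.25·3.24 + 2.25·7.84 + 4.5·3.528 = 40.806
σ(-1.5A - 1.5B) = √40.806 ≈ 6.388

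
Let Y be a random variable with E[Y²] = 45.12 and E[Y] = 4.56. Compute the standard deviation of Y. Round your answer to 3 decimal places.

4.932

var(Y) = 45.12 − (4.56)² = 24.3264
σ(Y) = √24.3264 ≈ 4.932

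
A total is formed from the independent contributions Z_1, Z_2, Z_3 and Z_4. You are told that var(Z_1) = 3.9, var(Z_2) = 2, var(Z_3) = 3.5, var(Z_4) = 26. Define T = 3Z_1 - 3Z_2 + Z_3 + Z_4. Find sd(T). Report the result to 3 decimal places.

By independence, var(T) = (3)²var(Z_1) + (-3)²var(Z_2) + (1)²var(Z_3) + (1)²var(Z_4)
= (3)²·3.9 + (-3)²·2 + (1)²·3.5 + (1)²·26 = 82.6
sd(T) = √82.6 ≈ 9.088

9.088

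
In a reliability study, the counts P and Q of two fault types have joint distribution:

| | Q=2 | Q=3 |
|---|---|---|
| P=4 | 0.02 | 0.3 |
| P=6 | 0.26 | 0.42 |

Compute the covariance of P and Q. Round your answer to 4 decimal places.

E[P] = 5.36,  E[Q] = 2.72
E[PQ] = 14.44
cov(P,Q) = E[PQ] − E[P]E[Q] = 14.44 − (5.36)(2.72) = -0.1392

-0.1392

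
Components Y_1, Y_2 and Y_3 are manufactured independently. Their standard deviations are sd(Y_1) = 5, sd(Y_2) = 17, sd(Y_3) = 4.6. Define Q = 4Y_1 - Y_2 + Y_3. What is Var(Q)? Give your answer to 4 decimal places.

710.1600

Var(Y_1) = 25, Var(Y_2) = 289, Var(Y_3) = 21.16
By independence, Var(Q) = (4)²Var(Y_1) + (-1)²Var(Y_2) + (1)²Var(Y_3)
= (4)²·25 + (-1)²·289 + (1)²·21.16 = 710.16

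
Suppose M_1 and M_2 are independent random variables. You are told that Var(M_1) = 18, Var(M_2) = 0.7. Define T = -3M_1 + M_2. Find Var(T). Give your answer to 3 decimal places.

162.700

By independence, Var(T) = (-3)²Var(M_1) + (1)²Var(M_2)
= (-3)²·18 + (1)²·0.7 = 162.7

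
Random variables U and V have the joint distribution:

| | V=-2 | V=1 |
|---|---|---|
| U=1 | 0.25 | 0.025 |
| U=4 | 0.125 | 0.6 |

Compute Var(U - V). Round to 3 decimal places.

E[U] = 3.175,  E[V] = -0.125,  E[UV] = 0.925
Var(U) = 11.875 − (3.175)² = 1.794375;  Var(V) = 2.125 − (-0.125)² = 2.109375
Cov(U,V) = 0.925 − (3.175)(-0.125) = 1.321875
Var(U - V) = (1)²·1.794375 + (-1)²·2.109375 + 2·(1)·(-1)·1.321875 = 1.26

1.260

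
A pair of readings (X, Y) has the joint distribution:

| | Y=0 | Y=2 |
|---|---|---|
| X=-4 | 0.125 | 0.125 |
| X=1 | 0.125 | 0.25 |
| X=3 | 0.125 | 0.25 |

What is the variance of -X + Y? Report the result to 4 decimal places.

7.6875

E[X] = 0.5,  E[Y] = 1.25,  E[XY] = 1
Var(X) = 7.75 − (0.5)² = 7.5;  Var(Y) = 2.5 − (1.25)² = 0.9375
Cov(X,Y) = 1 − (0.5)(1.25) = 0.375
Var(-X + Y) = (-1)²·7.5 + (1)²·0.9375 + 2·(-1)·(1)·0.375 = 7.6875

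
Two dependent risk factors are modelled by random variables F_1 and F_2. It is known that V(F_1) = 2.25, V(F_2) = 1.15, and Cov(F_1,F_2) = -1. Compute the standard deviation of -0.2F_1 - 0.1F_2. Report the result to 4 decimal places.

0.2480

V(-0.2F_1 - 0.1F_2) = (-0.2)²·V(F_1) + (-0.1)²·V(F_2) + 2·(-0.2)·(-0.1)·Cov(F_1,F_2)
= 0.04·2.25 + 0.01·1.15 + 0.04·-1 = 0.0615
SD(-0.2F_1 - 0.1F_2) = √0.0615 ≈ 0.2480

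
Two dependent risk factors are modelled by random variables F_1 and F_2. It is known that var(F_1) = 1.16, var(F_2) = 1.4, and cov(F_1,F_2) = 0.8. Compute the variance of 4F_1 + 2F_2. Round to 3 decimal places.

36.960

var(4F_1 + 2F_2) = (4)²·var(F_1) + (2)²·var(F_2) + 2·(4)·(2)·cov(F_1,F_2)
= 16·1.16 + 4·1.4 + 16·0.8 = 36.96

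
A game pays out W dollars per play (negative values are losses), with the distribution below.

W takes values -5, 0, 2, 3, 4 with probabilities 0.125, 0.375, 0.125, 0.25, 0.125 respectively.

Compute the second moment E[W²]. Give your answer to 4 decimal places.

E[W²] = (-5)²(0.125) + (0)²(0.375) + (2)²(0.125) + (3)²(0.25) + (4)²(0.125) = 7.875

7.8750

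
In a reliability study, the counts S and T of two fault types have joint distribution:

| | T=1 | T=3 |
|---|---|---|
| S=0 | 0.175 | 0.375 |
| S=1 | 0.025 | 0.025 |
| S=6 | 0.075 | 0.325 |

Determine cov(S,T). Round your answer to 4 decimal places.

E[S] = 2.45,  E[T] = 2.45
E[ST] = 6.4
cov(S,T) = E[ST] − E[S]E[T] = 6.4 − (2.45)(2.45) = 0.3975

0.3975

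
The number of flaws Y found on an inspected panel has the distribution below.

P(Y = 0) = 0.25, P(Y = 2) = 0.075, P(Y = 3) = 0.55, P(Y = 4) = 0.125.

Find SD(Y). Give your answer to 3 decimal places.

1.400

E[Y] = (0)(0.25) + (2)(0.075) + (3)(0.55) + (4)(0.125) = 2.3
E[Y²] = (0)²(0.25) + (2)²(0.075) + (3)²(0.55) + (4)²(0.125) = 7.25
var(Y) = E[Y²] − (E[Y])² = 7.25 − (2.3)² = 1.96
SD(Y) = √1.96 ≈ 1.400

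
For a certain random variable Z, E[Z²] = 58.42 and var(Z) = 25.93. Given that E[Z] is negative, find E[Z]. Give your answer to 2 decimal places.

-5.70

(E[Z])² = E[Z²] − var(Z) = 58.42 − 25.93 = 32.49
E[Z] = −√32.49 = -5.7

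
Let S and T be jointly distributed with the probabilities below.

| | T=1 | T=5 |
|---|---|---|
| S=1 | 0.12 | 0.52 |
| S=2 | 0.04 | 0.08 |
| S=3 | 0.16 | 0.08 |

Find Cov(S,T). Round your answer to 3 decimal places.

E[S] = 1.6,  E[T] = 3.72
E[ST] = 5.28
Cov(S,T) = E[ST] − E[S]E[T] = 5.28 − (1.6)(3.72) = -0.672

-0.672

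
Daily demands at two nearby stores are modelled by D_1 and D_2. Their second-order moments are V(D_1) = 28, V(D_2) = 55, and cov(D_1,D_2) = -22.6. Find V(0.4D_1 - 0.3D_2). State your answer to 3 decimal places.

14.854

V(0.4D_1 - 0.3D_2) = (0.4)²·V(D_1) + (-0.3)²·V(D_2) + 2·(0.4)·(-0.3)·cov(D_1,D_2)
= 0.16·28 + 0.09·55 + -0.24·-22.6 = 14.854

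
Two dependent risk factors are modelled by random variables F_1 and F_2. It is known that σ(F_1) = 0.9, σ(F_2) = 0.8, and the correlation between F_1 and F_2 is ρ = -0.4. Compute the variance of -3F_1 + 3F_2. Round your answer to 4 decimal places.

18.2340

V(F_1) = (0.9)² = 0.81;  V(F_2) = (0.8)² = 0.64
Cov(F_1,F_2) = ρ·σ(F_1)·σ(F_2) = -0.4·0.9·0.8 = -0.288
V(-3F_1 + 3F_2) = (-3)²·V(F_1) + (3)²·V(F_2) + 2·(-3)·(3)·Cov(F_1,F_2)
= 9·0.81 + 9·0.64 + -18·-0.288 = 18.234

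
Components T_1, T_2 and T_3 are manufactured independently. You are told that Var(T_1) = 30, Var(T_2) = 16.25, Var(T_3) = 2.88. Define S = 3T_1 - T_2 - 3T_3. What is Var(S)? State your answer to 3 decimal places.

312.170

By independence, Var(S) = (3)²Var(T_1) + (-1)²Var(T_2) + (-3)²Var(T_3)
= (3)²·30 + (-1)²·16.25 + (-3)²·2.88 = 312.17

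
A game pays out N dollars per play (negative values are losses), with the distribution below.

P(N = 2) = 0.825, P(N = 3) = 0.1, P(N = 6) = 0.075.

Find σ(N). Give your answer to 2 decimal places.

1.07

E[N] = (2)(0.825) + (3)(0.1) + (6)(0.075) = 2.4
E[N²] = (2)²(0.825) + (3)²(0.1) + (6)²(0.075) = 6.9
Var(N) = E[N²] − (E[N])² = 6.9 − (2.4)² = 1.14
σ(N) = √1.14 ≈ 1.07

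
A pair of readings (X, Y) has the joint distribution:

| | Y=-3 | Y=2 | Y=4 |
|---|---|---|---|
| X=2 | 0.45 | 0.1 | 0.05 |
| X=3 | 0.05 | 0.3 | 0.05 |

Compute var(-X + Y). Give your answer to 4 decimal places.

6.3100

E[X] = 2.4,  E[Y] = -0.3,  E[XY] = 0.05
var(X) = 6 − (2.4)² = 0.24;  var(Y) = 7.7 − (-0.3)² = 7.61
Cov(X,Y) = 0.05 − (2.4)(-0.3) = 0.77
var(-X + Y) = (-1)²·0.24 + (1)²·7.61 + 2·(-1)·(1)·0.77 = 6.31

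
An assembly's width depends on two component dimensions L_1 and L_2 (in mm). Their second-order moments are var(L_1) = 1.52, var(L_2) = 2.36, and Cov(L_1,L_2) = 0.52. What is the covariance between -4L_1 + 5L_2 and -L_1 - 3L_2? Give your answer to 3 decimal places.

Cov(-4L_1 + 5L_2, -L_1 - 3L_2) = (-4)(-1)var(L_1) + (5)(-3)var(L_2) + [(-4)(-3) + (5)(-1)]Cov(L_1,L_2)
= 4·1.52 + -15·2.36 + 7·0.52 = -25.68

-25.680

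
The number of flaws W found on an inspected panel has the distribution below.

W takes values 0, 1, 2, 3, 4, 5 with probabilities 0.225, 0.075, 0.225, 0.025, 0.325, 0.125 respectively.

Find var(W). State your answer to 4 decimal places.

3.1494

E[W] = (0)(0.225) + (1)(0.075) + (2)(0.225) + (3)(0.025) + (4)(0.325) + (5)(0.125) = 2.525
E[W²] = (0)²(0.225) + (1)²(0.075) + (2)²(0.225) + (3)²(0.025) + (4)²(0.325) + (5)²(0.125) = 9.525
var(W) = E[W²] − (E[W])² = 9.525 − (2.525)² = 3.149375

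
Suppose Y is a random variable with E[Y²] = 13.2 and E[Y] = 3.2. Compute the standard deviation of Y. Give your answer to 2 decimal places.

Var(Y) = 13.2 − (3.2)² = 2.96
SD(Y) = √2.96 ≈ 1.72

1.72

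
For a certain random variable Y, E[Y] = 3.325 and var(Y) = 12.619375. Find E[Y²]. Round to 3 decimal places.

23.675

E[Y²] = var(Y) + (E[Y])² = 12.619375 + (3.325)² = 23.675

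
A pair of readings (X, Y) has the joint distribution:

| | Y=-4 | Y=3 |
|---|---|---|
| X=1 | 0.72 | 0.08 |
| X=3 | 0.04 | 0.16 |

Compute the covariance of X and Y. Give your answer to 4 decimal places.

1.5680

E[X] = 1.4,  E[Y] = -2.32
E[XY] = -1.68
cov(X,Y) = E[XY] − E[X]E[Y] = -1.68 − (1.4)(-2.32) = 1.568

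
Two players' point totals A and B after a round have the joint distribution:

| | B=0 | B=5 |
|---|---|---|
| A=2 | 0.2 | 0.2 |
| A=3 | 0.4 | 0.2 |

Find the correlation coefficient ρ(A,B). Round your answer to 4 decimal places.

E[A] = 2.6,  E[B] = 2
E[AB] = 5
cov(A,B) = E[AB] − E[A]E[B] = 5 − (2.6)(2) = -0.2
V(A) = 0.24,  V(B) = 6
ρ = -0.2 / √(0.24·6) ≈ -0.1667

-0.1667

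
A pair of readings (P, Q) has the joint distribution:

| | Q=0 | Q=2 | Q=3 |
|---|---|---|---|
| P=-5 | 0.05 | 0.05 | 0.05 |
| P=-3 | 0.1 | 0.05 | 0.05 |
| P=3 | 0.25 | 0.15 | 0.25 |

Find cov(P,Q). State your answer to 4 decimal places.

0.2200

E[P] = 0.6,  E[Q] = 1.55
E[PQ] = 1.15
cov(P,Q) = E[PQ] − E[P]E[Q] = 1.15 − (0.6)(1.55) = 0.22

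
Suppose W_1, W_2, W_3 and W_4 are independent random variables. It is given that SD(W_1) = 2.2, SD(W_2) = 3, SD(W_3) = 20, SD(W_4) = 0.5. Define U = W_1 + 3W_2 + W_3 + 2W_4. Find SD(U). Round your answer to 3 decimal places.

22.064

V(W_1) = 4.84, V(W_2) = 9, V(W_3) = 400, V(W_4) = 0.25
By independence, V(U) = (1)²V(W_1) + (3)²V(W_2) + (1)²V(W_3) + (2)²V(W_4)
= (1)²·4.84 + (3)²·9 + (1)²·400 + (2)²·0.25 = 486.84
SD(U) = √486.84 ≈ 22.064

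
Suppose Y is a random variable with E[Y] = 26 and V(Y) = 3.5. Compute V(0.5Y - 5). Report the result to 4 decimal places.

V(0.5Y - 5) = (0.5)²·V(Y) = 0.25·3.5 = 0.875

0.8750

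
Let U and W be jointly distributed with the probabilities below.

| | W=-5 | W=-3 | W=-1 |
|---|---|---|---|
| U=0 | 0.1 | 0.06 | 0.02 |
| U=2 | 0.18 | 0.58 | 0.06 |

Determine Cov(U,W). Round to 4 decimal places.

E[U] = 1.64,  E[W] = -3.4
E[UW] = -5.4
Cov(U,W) = E[UW] − E[U]E[W] = -5.4 − (1.64)(-3.4) = 0.176

0.1760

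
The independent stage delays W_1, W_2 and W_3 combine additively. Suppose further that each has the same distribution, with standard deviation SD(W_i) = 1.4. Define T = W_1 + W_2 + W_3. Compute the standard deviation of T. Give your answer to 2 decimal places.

2.42

V(W_i) = (1.4)² = 1.96
By independence, V(T) = (1)²V(W_1) + (1)²V(W_2) + (1)²V(W_3)
= (1)²·1.96 + (1)²·1.96 + (1)²·1.96 = 5.88
SD(T) = √5.88 ≈ 2.42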